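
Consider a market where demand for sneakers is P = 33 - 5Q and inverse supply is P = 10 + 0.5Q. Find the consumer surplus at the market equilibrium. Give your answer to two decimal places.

Equilibrium: 33 - 5Q = 10 + 0.5Q, so Q* = 4.1818 and P* = 12.0909.
Consumer surplus is the triangle under demand above P*: (1/2)(4.1818)(33 - 12.0909) = (1/2)(4.1818)(20.9091) = 43.719.

43.72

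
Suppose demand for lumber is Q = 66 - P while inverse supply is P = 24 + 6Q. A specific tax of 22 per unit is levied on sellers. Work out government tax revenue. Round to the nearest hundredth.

Rewriting demand in inverse form: P = 66 - Q.
Pre-tax equilibrium: 66 - Q = 24 + 6Q gives Q* = 6, P* = 60.
With the tax, sellers need 22 more per unit: 66 - Q = 24 + 6Q + 22, so Q_t = 2.8571. Buyers pay P_b = 63.1429; sellers receive P_s = P_b - 22 = 41.1429.
Revenue is the tax times quantity traded: 22 x 2.8571 = 62.8571.

62.86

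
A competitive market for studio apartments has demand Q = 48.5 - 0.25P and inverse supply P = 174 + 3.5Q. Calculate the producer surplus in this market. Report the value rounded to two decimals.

12.44

Rewriting demand in inverse form: P = 194 - 4Q.
Setting demand equal to supply, 20 = 7.5Q, so Q* = 2.6667 and P* = 183.3333.
The supply curve's price intercept is 174, so PS = (1/2)(Q*)(P* - 174) = (1/2)(2.6667)(9.3333) = 12.4444.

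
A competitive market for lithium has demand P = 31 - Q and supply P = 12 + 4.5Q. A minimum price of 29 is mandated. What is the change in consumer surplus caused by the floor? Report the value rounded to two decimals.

-3.97

Without the control, 31 - Q = 12 + 4.5Q so Q* = 3.4545 and P* = 27.5455.
At P = 29, buyers demand (31 - 29)/1 = 2 while sellers would supply more, so the quantity traded is 2 at price 29.
CS goes from (1/2)(3.4545)(3.4545) = 5.9669 to 2 (computed as (31 - 29)(2) - (1/2)(1)(2)^2), a change of -3.9669.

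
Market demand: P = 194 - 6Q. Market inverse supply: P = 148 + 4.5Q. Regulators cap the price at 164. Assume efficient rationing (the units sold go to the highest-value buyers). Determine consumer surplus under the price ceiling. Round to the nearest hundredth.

Free-market equilibrium: 194 - 6Q = 148 + 4.5Q gives Q* = 4.381, P* = 167.7143.
At P = 164, sellers supply (164 - 148)/4.5 = 3.5556 while buyers want more, so the quantity traded is 3.5556 at price 164.
The demand price at Q = 3.5556 is 172.6667. CS is the trapezoid between demand and 164 over [0, 3.5556]: (1/2)[(194 - 164) + (172.6667 - 164)](3.5556) = 68.7407.

68.74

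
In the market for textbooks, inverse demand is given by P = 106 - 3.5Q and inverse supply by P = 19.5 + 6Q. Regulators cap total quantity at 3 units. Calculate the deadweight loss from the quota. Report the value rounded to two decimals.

177.05

Without the quota, 106 - 3.5Q = 19.5 + 6Q gives Q* = 9.1053.
At Q = 3 the demand price is 106 - 3.5(3) = 95.5 and the supply price is 19.5 + 6(3) = 37.5.
DWL = (1/2)(gap between curves at 3) x (Q* - 3) = (1/2)(58)(6.1053) = 177.0526.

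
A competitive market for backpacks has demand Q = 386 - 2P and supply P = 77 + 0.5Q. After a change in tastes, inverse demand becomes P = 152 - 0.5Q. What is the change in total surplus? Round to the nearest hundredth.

-3915.50

Rewriting demand in inverse form: P = 193 - 0.5Q.
Initial equilibrium: Q_0 = 116, P_0 = 135; CS_0 = (1/2)(116)(58) = 3364, PS_0 = (1/2)(116)(58) = 3364.
New equilibrium: 152 - 0.5Q = 77 + 0.5Q gives Q_1 = 75, P_1 = 114.5; CS_1 = 1406.25, PS_1 = 1406.25.
Change in total surplus = (1406.25 + 1406.25) - (3364 + 3364) = -3915.5.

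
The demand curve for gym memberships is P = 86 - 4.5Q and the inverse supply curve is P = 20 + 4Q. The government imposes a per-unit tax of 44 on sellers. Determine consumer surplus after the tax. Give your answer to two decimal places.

Without the tax, 86 - 4.5Q = 20 + 4Q so Q* = 7.7647 and P* = 51.0588.
A tax on sellers shifts supply up by 44: 86 - 4.5Q = 20 + 4Q + 44, so Q_t = 2.5882. Buyers pay P_b = 74.3529; sellers receive P_s = P_b - 44 = 30.3529.
Consumer surplus is the triangle under demand above P_b: (1/2)(2.5882)(86 - 74.3529) = 15.0727.

15.07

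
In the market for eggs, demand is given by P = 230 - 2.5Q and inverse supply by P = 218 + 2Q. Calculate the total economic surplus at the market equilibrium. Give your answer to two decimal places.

Set 230 - 2.5Q = 218 + 2Q, which gives 12 = 4.5Q, so Q* = 2.6667 and P* = 230 - 2.5(2.6667) = 223.3333.
Total surplus is the full triangle between the curves from 0 to Q*: (1/2)(2.6667)(230 - 218) = 16.

16.00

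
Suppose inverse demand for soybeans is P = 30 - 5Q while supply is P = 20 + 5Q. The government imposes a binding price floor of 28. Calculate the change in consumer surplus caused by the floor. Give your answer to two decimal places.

-2.10

Without the control, 30 - 5Q = 20 + 5Q so Q* = 1 and P* = 25.
At P = 28, buyers demand (30 - 28)/5 = 0.4 while sellers would supply more, so the quantity traded is 0.4 at price 28.
CS goes from (1/2)(1)(5) = 2.5 to 0.4 (computed as (30 - 28)(0.4) - (1/2)(5)(0.4)^2), a change of -2.1.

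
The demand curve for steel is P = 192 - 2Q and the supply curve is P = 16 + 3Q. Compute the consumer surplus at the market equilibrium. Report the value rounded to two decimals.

1239.04

Set 192 - 2Q = 16 + 3Q, which gives 176 = 5Q, so Q* = 35.2 and P* = 192 - 2(35.2) = 121.6.
CS is the area between the demand curve and P* from 0 to Q*: (1/2)(35.2)(70.4) = 1239.04.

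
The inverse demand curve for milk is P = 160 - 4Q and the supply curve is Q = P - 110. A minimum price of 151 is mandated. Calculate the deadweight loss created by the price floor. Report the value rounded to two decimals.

150.16

Rewriting supply in inverse form: P = 110 + Q.
Free-market equilibrium: 160 - 4Q = 110 + Q gives Q* = 10, P* = 120.
At P = 151, buyers demand (160 - 151)/4 = 2.25 while sellers would supply more, so the quantity traded is 2.25 at price 151.
At Q = 2.25 the demand price is 151 and the supply price is 112.25. Deadweight loss is the triangle between the curves from 2.25 to 10: (1/2)(151 - 112.25)(10 - 2.25) = 150.1562.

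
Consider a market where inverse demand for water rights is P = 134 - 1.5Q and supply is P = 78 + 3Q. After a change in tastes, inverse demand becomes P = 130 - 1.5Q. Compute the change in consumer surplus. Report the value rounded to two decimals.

Initial equilibrium: Q_0 = 12.4444, P_0 = 115.3333; CS_0 = (1/2)(12.4444)(18.6667) = 116.1481, PS_0 = (1/2)(12.4444)(37.3333) = 232.2963.
New equilibrium: 130 - 1.5Q = 78 + 3Q gives Q_1 = 11.5556, P_1 = 112.6667; CS_1 = 100.1481, PS_1 = 200.2963.
Change in consumer surplus = 100.1481 - 116.1481 = -16.

-16.00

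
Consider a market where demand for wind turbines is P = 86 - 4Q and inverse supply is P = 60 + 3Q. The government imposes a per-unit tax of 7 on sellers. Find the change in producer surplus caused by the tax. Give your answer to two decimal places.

Without the tax, 86 - 4Q = 60 + 3Q so Q* = 3.7143 and P* = 71.1429.
A tax on sellers shifts supply up by 7: 86 - 4Q = 60 + 3Q + 7, so Q_t = 2.7143. Buyers pay P_b = 75.1429; sellers receive P_s = P_b - 7 = 68.1429.
PS falls from (1/2)(3.7143)(11.1429) = 20.6939 to (1/2)(2.7143)(8.1429) = 11.051, a change of -9.6429.

-9.64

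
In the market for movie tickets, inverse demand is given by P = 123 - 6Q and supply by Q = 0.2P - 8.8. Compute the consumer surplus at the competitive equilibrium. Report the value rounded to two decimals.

Rewriting supply in inverse form: P = 44 + 5Q.
Set 123 - 6Q = 44 + 5Q, which gives 79 = 11Q, so Q* = 7.1818 and P* = 123 - 6(7.1818) = 79.9091.
Consumer surplus is the triangle under demand above P*: (1/2)(7.1818)(123 - 79.9091) = (1/2)(7.1818)(43.0909) = 154.7355.

154.74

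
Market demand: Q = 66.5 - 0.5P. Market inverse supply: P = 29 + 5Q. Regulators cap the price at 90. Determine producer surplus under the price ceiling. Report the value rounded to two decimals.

Rewriting demand in inverse form: P = 133 - 2Q.
Without the control, 133 - 2Q = 29 + 5Q so Q* = 14.8571 and P* = 103.2857.
At the ceiling price 90, quantity supplied is (90 - 29)/5 = 12.2; supply is the short side, so Q = 12.2 trades at P = 90.
PS is the triangle above supply below 90: (1/2)(12.2)(90 - 29) = 372.1.

372.10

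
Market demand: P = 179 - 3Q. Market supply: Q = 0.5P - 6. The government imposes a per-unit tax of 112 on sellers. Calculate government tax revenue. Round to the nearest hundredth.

Rewriting supply in inverse form: P = 12 + 2Q.
Pre-tax equilibrium: 179 - 3Q = 12 + 2Q gives Q* = 33.4, P* = 78.8.
With the tax, sellers need 112 more per unit: 179 - 3Q = 12 + 2Q + 112, so Q_t = 11. Buyers pay P_b = 146; sellers receive P_s = P_b - 112 = 34.
Revenue is the tax times quantity traded: 112 x 11 = 1232.

1232.00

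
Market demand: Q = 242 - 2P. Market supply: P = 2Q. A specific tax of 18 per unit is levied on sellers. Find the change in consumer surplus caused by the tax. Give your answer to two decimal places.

-161.28

Rewriting demand in inverse form: P = 121 - 0.5Q.
Without the tax, 121 - 0.5Q = 2Q so Q* = 48.4 and P* = 96.8.
With the tax, sellers need 18 more per unit: 121 - 0.5Q = 2Q + 18, so Q_t = 41.2. Buyers pay P_b = 100.4; sellers receive P_s = P_b - 18 = 82.4.
CS falls from (1/2)(48.4)(24.2) = 585.64 to (1/2)(41.2)(20.6) = 424.36, a change of -161.28.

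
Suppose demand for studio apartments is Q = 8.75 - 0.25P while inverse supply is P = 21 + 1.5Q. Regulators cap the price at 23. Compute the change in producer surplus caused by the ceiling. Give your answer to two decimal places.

Rewriting demand in inverse form: P = 35 - 4Q.
Without the control, 35 - 4Q = 21 + 1.5Q so Q* = 2.5455 and P* = 24.8182.
At P = 23, sellers supply (23 - 21)/1.5 = 1.3333 while buyers want more, so the quantity traded is 1.3333 at price 23.
PS goes from (1/2)(2.5455)(3.8182) = 4.8595 to 1.3333 (computed as (23 - 21)(1.3333) - (1/2)(1.5)(1.3333)^2), a change of -3.5262.

-3.53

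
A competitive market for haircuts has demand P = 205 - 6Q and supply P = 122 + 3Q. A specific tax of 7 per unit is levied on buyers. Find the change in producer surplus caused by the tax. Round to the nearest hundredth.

-20.61

Without the tax, 205 - 6Q = 122 + 3Q so Q* = 9.2222 and P* = 149.6667.
With the tax, buyers' net willingness to pay falls by 7: (205 - 7) - 6Q = 122 + 3Q, so Q_t = 8.4444. Buyers pay P_b = 154.3333; sellers receive P_s = P_b - 7 = 147.3333.
Producers lose the trapezoid between P_s and P* out to Q_t plus the triangle from Q_t to Q*: change in PS = 106.963 - 127.5741 = -20.6111.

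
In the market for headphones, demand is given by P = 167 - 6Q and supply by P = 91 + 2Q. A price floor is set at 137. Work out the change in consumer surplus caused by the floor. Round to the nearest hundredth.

-195.75

Free-market equilibrium: 167 - 6Q = 91 + 2Q gives Q* = 9.5, P* = 110.
At P = 137, buyers demand (167 - 137)/6 = 5 while sellers would supply more, so the quantity traded is 5 at price 137.
CS goes from (1/2)(9.5)(57) = 270.75 to 75 (computed as (167 - 137)(5) - (1/2)(6)(5)^2), a change of -195.75.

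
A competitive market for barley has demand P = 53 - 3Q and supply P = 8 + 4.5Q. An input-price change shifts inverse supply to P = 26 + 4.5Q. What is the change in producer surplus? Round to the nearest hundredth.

-51.84

Initial equilibrium: Q_0 = 6, P_0 = 35; CS_0 = (1/2)(6)(18) = 54, PS_0 = (1/2)(6)(27) = 81.
New equilibrium: 53 - 3Q = 26 + 4.5Q gives Q_1 = 3.6, P_1 = 42.2; CS_1 = 19.44, PS_1 = 29.16.
Change in producer surplus = 29.16 - 81 = -51.84.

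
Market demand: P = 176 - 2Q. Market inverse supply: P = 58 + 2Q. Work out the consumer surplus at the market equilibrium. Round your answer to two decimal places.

870.25

Equilibrium: 176 - 2Q = 58 + 2Q, so Q* = 29.5 and P* = 117.
The demand choke price is 176, so CS = (1/2)(Q*)(176 - P*) = (1/2)(29.5)(59) = 870.25.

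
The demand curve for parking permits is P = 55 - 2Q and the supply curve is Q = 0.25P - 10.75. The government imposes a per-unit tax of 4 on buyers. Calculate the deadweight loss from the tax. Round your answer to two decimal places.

1.33

Rewriting supply in inverse form: P = 43 + 4Q.
Without the tax, 55 - 2Q = 43 + 4Q so Q* = 2 and P* = 51.
A tax on buyers shifts demand down by 4: (55 - 4) - 2Q = 43 + 4Q, so Q_t = 1.3333. Buyers pay P_b = 52.3333; sellers receive P_s = P_b - 4 = 48.3333.
The welfare triangle lost has base Q* - Q_t = 0.6667 and height t = 4, so DWL = (1/2)(0.6667)(4) = 1.3333.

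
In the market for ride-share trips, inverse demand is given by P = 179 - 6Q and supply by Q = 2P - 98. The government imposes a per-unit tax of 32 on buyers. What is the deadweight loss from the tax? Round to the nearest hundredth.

78.77

Rewriting supply in inverse form: P = 49 + 0.5Q.
Without the tax, 179 - 6Q = 49 + 0.5Q so Q* = 20 and P* = 59.
A tax on buyers shifts demand down by 32: (179 - 32) - 6Q = 49 + 0.5Q, so Q_t = 15.0769. Buyers pay P_b = 88.5385; sellers receive P_s = P_b - 32 = 56.5385.
Deadweight loss is the triangle between the curves from Q_t to Q*: (1/2)(20 - 15.0769)(32) = 78.7692.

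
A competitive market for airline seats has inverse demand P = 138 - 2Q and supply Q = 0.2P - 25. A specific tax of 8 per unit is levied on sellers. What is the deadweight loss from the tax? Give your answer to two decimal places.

Rewriting supply in inverse form: P = 125 + 5Q.
Pre-tax equilibrium: 138 - 2Q = 125 + 5Q gives Q* = 1.8571, P* = 134.2857.
With the tax, sellers need 8 more per unit: 138 - 2Q = 125 + 5Q + 8, so Q_t = 0.7143. Buyers pay P_b = 136.5714; sellers receive P_s = P_b - 8 = 128.5714.
Deadweight loss is the triangle between the curves from Q_t to Q*: (1/2)(1.8571 - 0.7143)(8) = 4.5714.

4.57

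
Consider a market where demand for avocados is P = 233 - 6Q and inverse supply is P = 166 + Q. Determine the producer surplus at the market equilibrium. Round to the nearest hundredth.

45.81

Setting demand equal to supply, 67 = 7Q, so Q* = 9.5714 and P* = 175.5714.
PS is the area between P* and the supply curve from 0 to Q*: (1/2)(9.5714)(9.5714) = 45.8061.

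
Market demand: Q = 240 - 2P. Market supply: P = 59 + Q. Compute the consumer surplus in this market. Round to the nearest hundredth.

413.44

Rewriting demand in inverse form: P = 120 - 0.5Q.
Setting demand equal to supply, 61 = 1.5Q, so Q* = 40.6667 and P* = 99.6667.
Consumer surplus is the triangle under demand above P*: (1/2)(40.6667)(120 - 99.6667) = (1/2)(40.6667)(20.3333) = 413.4444.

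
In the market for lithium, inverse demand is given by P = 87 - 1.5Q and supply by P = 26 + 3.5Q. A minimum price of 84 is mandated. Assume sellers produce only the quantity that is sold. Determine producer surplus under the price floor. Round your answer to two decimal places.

109.00

Without the control, 87 - 1.5Q = 26 + 3.5Q so Q* = 12.2 and P* = 68.7.
At P = 84, buyers demand (87 - 84)/1.5 = 2 while sellers would supply more, so the quantity traded is 2 at price 84.
The supply price at Q = 2 is 33. PS is the trapezoid between 84 and supply over [0, 2]: (1/2)[(84 - 26) + (84 - 33)](2) = 109.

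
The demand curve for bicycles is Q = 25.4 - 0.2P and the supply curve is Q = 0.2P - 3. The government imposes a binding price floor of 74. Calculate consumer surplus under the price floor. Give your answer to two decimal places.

Rewriting demand in inverse form: P = 127 - 5Q.
Rewriting supply in inverse form: P = 15 + 5Q.
Without the control, 127 - 5Q = 15 + 5Q so Q* = 11.2 and P* = 71.
At the floor price 74, quantity demanded is (127 - 74)/5 = 10.6; demand is the short side, so Q = 10.6 trades at P = 74.
CS is the triangle under demand above 74: (1/2)(10.6)(127 - 74) = 280.9.

280.90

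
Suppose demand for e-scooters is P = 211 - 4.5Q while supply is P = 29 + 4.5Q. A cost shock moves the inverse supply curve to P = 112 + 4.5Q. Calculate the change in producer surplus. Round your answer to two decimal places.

-647.86

Initial equilibrium: Q_0 = 20.2222, P_0 = 120; CS_0 = (1/2)(20.2222)(91) = 920.1111, PS_0 = (1/2)(20.2222)(91) = 920.1111.
New equilibrium: 211 - 4.5Q = 112 + 4.5Q gives Q_1 = 11, P_1 = 161.5; CS_1 = 272.25, PS_1 = 272.25.
Change in producer surplus = 272.25 - 920.1111 = -647.8611.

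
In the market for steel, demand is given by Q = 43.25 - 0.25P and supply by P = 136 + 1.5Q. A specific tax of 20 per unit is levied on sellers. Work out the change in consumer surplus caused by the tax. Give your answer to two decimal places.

-71.40

Rewriting demand in inverse form: P = 173 - 4Q.
Pre-tax equilibrium: 173 - 4Q = 136 + 1.5Q gives Q* = 6.7273, P* = 146.0909.
With the tax, sellers need 20 more per unit: 173 - 4Q = 136 + 1.5Q + 20, so Q_t = 3.0909. Buyers pay P_b = 160.6364; sellers receive P_s = P_b - 20 = 140.6364.
CS falls from (1/2)(6.7273)(26.9091) = 90.5124 to (1/2)(3.0909)(12.3636) = 19.1074, a change of -71.405.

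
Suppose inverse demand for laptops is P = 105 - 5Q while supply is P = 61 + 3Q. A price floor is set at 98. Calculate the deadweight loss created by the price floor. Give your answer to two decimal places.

67.24

Without the control, 105 - 5Q = 61 + 3Q so Q* = 5.5 and P* = 77.5.
At P = 98, buyers demand (105 - 98)/5 = 1.4 while sellers would supply more, so the quantity traded is 1.4 at price 98.
At Q = 1.4 the demand price is 98 and the supply price is 65.2. Deadweight loss is the triangle between the curves from 1.4 to 5.5: (1/2)(98 - 65.2)(5.5 - 1.4) = 67.24.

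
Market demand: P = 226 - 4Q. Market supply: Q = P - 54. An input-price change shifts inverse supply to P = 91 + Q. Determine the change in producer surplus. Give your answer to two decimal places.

Rewriting supply in inverse form: P = 54 + Q.
Initial equilibrium: Q_0 = 34.4, P_0 = 88.4; CS_0 = (1/2)(34.4)(137.6) = 2366.72, PS_0 = (1/2)(34.4)(34.4) = 591.68.
New equilibrium: 226 - 4Q = 91 + Q gives Q_1 = 27, P_1 = 118; CS_1 = 1458, PS_1 = 364.5.
Change in producer surplus = 364.5 - 591.68 = -227.18.

-227.18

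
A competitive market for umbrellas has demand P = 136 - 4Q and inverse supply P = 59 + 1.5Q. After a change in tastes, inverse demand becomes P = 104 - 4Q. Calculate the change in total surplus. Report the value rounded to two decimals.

Initial equilibrium: Q_0 = 14, P_0 = 80; CS_0 = (1/2)(14)(56) = 392, PS_0 = (1/2)(14)(21) = 147.
New equilibrium: 104 - 4Q = 59 + 1.5Q gives Q_1 = 8.1818, P_1 = 71.2727; CS_1 = 133.8843, PS_1 = 50.2066.
Change in total surplus = (133.8843 + 50.2066) - (392 + 147) = -354.9091.

-354.91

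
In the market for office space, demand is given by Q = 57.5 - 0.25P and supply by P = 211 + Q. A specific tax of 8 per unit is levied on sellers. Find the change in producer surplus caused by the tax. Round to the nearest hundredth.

-4.80

Rewriting demand in inverse form: P = 230 - 4Q.
Without the tax, 230 - 4Q = 211 + Q so Q* = 3.8 and P* = 214.8.
With the tax, sellers need 8 more per unit: 230 - 4Q = 211 + Q + 8, so Q_t = 2.2. Buyers pay P_b = 221.2; sellers receive P_s = P_b - 8 = 213.2.
Producers lose the trapezoid between P_s and P* out to Q_t plus the triangle from Q_t to Q*: change in PS = 2.42 - 7.22 = -4.8.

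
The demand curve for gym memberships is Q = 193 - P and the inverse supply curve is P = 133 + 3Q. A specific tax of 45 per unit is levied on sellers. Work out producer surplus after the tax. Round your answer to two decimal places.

21.09

Rewriting demand in inverse form: P = 193 - Q.
Pre-tax equilibrium: 193 - Q = 133 + 3Q gives Q* = 15, P* = 178.
With the tax, sellers need 45 more per unit: 193 - Q = 133 + 3Q + 45, so Q_t = 3.75. Buyers pay P_b = 189.25; sellers receive P_s = P_b - 45 = 144.25.
Producer surplus is the triangle above supply below P_s: (1/2)(3.75)(144.25 - 133) = 21.0938.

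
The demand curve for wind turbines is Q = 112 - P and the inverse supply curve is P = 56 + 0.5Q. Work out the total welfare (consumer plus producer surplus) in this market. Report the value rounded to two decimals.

1045.33

Rewriting demand in inverse form: P = 112 - Q.
Set 112 - Q = 56 + 0.5Q, which gives 56 = 1.5Q, so Q* = 37.3333 and P* = 112 - (37.3333) = 74.6667.
CS = (1/2)(37.3333)(37.3333) = 696.8889 and PS = (1/2)(37.3333)(18.6667) = 348.4444, so total surplus = 1045.3333.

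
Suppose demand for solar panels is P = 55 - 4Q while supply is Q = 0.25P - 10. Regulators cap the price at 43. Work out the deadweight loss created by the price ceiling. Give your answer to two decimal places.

Rewriting supply in inverse form: P = 40 + 4Q.
Free-market equilibrium: 55 - 4Q = 40 + 4Q gives Q* = 1.875, P* = 47.5.
At the ceiling price 43, quantity supplied is (43 - 40)/4 = 0.75; supply is the short side, so Q = 0.75 trades at P = 43.
At Q = 0.75 the demand price is 52 and the supply price is 43. Deadweight loss is the triangle between the curves from 0.75 to 1.875: (1/2)(52 - 43)(1.875 - 0.75) = 5.0625.

5.06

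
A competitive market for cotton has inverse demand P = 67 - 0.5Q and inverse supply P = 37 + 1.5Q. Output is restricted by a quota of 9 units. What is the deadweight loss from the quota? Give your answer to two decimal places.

Unrestricted equilibrium: Q* = (67 - 37)/(0.5 + 1.5) = 15.
At Q = 9 the demand price is 67 - 0.5(9) = 62.5 and the supply price is 37 + 1.5(9) = 50.5.
DWL = (1/2)(gap between curves at 9) x (Q* - 9) = (1/2)(12)(6) = 36.

36.00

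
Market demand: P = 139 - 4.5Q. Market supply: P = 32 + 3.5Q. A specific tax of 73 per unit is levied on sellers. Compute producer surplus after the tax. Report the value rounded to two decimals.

31.61

Pre-tax equilibrium: 139 - 4.5Q = 32 + 3.5Q gives Q* = 13.375, P* = 78.8125.
With the tax, sellers need 73 more per unit: 139 - 4.5Q = 32 + 3.5Q + 73, so Q_t = 4.25. Buyers pay P_b = 119.875; sellers receive P_s = P_b - 73 = 46.875.
Producer surplus is the triangle above supply below P_s: (1/2)(4.25)(46.875 - 32) = 31.6094.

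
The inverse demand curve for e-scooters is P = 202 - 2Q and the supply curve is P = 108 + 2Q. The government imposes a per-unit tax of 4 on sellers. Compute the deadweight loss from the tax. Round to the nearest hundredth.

Pre-tax equilibrium: 202 - 2Q = 108 + 2Q gives Q* = 23.5, P* = 155.
With the tax, sellers need 4 more per unit: 202 - 2Q = 108 + 2Q + 4, so Q_t = 22.5. Buyers pay P_b = 157; sellers receive P_s = P_b - 4 = 153.
Deadweight loss is the triangle between the curves from Q_t to Q*: (1/2)(23.5 - 22.5)(4) = 2.

2.00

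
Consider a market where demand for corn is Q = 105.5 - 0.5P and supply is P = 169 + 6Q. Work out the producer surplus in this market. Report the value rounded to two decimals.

Rewriting demand in inverse form: P = 211 - 2Q.
Set 211 - 2Q = 169 + 6Q, which gives 42 = 8Q, so Q* = 5.25 and P* = 211 - 2(5.25) = 200.5.
Producer surplus is the triangle above supply below P*: (1/2)(5.25)(200.5 - 169) = (1/2)(5.25)(31.5) = 82.6875.

82.69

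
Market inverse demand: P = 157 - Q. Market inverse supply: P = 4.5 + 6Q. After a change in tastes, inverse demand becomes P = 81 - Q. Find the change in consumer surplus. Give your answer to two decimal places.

Initial equilibrium: Q_0 = 21.7857, P_0 = 135.2143; CS_0 = (1/2)(21.7857)(21.7857) = 237.3087, PS_0 = (1/2)(21.7857)(130.7143) = 1423.852.
New equilibrium: 81 - Q = 4.5 + 6Q gives Q_1 = 10.9286, P_1 = 70.0714; CS_1 = 59.7168, PS_1 = 358.301.
Change in consumer surplus = 59.7168 - 237.3087 = -177.5918.

-177.59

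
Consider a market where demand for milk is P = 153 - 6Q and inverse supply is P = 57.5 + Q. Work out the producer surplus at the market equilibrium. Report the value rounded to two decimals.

93.06

Equilibrium: 153 - 6Q = 57.5 + Q, so Q* = 13.6429 and P* = 71.1429.
Producer surplus is the triangle above supply below P*: (1/2)(13.6429)(71.1429 - 57.5) = (1/2)(13.6429)(13.6429) = 93.0638.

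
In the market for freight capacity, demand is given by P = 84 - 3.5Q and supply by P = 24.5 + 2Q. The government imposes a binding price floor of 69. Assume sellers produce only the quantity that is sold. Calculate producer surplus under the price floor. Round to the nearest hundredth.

Free-market equilibrium: 84 - 3.5Q = 24.5 + 2Q gives Q* = 10.8182, P* = 46.1364.
At P = 69, buyers demand (84 - 69)/3.5 = 4.2857 while sellers would supply more, so the quantity traded is 4.2857 at price 69.
The supply price at Q = 4.2857 is 33.0714. PS is the trapezoid between 69 and supply over [0, 4.2857]: (1/2)[(69 - 24.5) + (69 - 33.0714)](4.2857) = 172.3469.

172.35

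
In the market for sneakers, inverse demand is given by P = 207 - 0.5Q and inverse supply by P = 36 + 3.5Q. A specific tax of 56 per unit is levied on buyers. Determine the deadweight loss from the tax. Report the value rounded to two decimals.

392.00

Pre-tax equilibrium: 207 - 0.5Q = 36 + 3.5Q gives Q* = 42.75, P* = 185.625.
With the tax, buyers' net willingness to pay falls by 56: (207 - 56) - 0.5Q = 36 + 3.5Q, so Q_t = 28.75. Buyers pay P_b = 192.625; sellers receive P_s = P_b - 56 = 136.625.
Deadweight loss is the triangle between the curves from Q_t to Q*: (1/2)(42.75 - 28.75)(56) = 392.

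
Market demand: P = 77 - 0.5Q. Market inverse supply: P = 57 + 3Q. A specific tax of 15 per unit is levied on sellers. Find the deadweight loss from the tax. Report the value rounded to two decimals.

32.14

Without the tax, 77 - 0.5Q = 57 + 3Q so Q* = 5.7143 and P* = 74.1429.
A tax on sellers shifts supply up by 15: 77 - 0.5Q = 57 + 3Q + 15, so Q_t = 1.4286. Buyers pay P_b = 76.2857; sellers receive P_s = P_b - 15 = 61.2857.
The welfare triangle lost has base Q* - Q_t = 4.2857 and height t = 15, so DWL = (1/2)(4.2857)(15) = 32.1429.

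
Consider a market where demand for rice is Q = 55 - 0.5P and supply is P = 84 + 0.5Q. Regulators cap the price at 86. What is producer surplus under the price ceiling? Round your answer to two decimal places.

Rewriting demand in inverse form: P = 110 - 2Q.
Without the control, 110 - 2Q = 84 + 0.5Q so Q* = 10.4 and P* = 89.2.
At P = 86, sellers supply (86 - 84)/0.5 = 4 while buyers want more, so the quantity traded is 4 at price 86.
PS is the triangle above supply below 86: (1/2)(4)(86 - 84) = 4.

4.00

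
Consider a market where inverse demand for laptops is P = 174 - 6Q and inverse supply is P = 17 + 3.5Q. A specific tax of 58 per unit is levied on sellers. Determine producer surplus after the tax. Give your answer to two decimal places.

190.05

Without the tax, 174 - 6Q = 17 + 3.5Q so Q* = 16.5263 and P* = 74.8421.
With the tax, sellers need 58 more per unit: 174 - 6Q = 17 + 3.5Q + 58, so Q_t = 10.4211. Buyers pay P_b = 111.4737; sellers receive P_s = P_b - 58 = 53.4737.
Producer surplus is the triangle above supply below P_s: (1/2)(10.4211)(53.4737 - 17) = 190.0471.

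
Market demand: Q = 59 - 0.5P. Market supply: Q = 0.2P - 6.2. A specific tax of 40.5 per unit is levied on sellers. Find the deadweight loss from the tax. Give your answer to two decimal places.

117.16

Rewriting demand in inverse form: P = 118 - 2Q.
Rewriting supply in inverse form: P = 31 + 5Q.
Pre-tax equilibrium: 118 - 2Q = 31 + 5Q gives Q* = 12.4286, P* = 93.1429.
With the tax, sellers need 40.5 more per unit: 118 - 2Q = 31 + 5Q + 40.5, so Q_t = 6.6429. Buyers pay P_b = 104.7143; sellers receive P_s = P_b - 40.5 = 64.2143.
The welfare triangle lost has base Q* - Q_t = 5.7857 and height t = 40.5, so DWL = (1/2)(5.7857)(40.5) = 117.1607.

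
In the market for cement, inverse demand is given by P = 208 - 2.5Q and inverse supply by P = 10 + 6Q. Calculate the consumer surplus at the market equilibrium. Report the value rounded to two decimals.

678.27

Equilibrium: 208 - 2.5Q = 10 + 6Q, so Q* = 23.2941 and P* = 149.7647.
Consumer surplus is the triangle under demand above P*: (1/2)(23.2941)(208 - 149.7647) = (1/2)(23.2941)(58.2353) = 678.2699.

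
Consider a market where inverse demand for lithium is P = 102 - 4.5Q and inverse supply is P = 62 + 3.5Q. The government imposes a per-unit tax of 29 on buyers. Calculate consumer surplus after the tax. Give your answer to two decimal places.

Without the tax, 102 - 4.5Q = 62 + 3.5Q so Q* = 5 and P* = 79.5.
With the tax, buyers' net willingness to pay falls by 29: (102 - 29) - 4.5Q = 62 + 3.5Q, so Q_t = 1.375. Buyers pay P_b = 95.8125; sellers receive P_s = P_b - 29 = 66.8125.
Consumer surplus is the triangle under demand above P_b: (1/2)(1.375)(102 - 95.8125) = 4.2539.

4.25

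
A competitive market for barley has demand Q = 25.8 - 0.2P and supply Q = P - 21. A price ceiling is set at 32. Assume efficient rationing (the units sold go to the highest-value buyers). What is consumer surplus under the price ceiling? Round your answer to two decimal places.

Rewriting demand in inverse form: P = 129 - 5Q.
Rewriting supply in inverse form: P = 21 + Q.
Free-market equilibrium: 129 - 5Q = 21 + Q gives Q* = 18, P* = 39.
At the ceiling price 32, quantity supplied is (32 - 21)/1 = 11; supply is the short side, so Q = 11 trades at P = 32.
The demand price at Q = 11 is 74. CS is the trapezoid between demand and 32 over [0, 11]: (1/2)[(129 - 32) + (74 - 32)](11) = 764.5.

764.50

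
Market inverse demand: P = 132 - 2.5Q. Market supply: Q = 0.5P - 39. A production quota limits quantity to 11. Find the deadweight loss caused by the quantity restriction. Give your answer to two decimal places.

2.25

Rewriting supply in inverse form: P = 78 + 2Q.
Unrestricted equilibrium: Q* = (132 - 78)/(2.5 + 2) = 12.
At Q = 11 the demand price is 132 - 2.5(11) = 104.5 and the supply price is 78 + 2(11) = 100.
Deadweight loss is the triangle between the curves from 11 to 12: (1/2)(104.5 - 100)(12 - 11) = 2.25.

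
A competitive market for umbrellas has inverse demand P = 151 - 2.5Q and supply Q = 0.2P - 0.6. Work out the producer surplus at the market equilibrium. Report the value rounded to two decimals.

Rewriting supply in inverse form: P = 3 + 5Q.
Set 151 - 2.5Q = 3 + 5Q, which gives 148 = 7.5Q, so Q* = 19.7333 and P* = 151 - 2.5(19.7333) = 101.6667.
The supply curve's price intercept is 3, so PS = (1/2)(Q*)(P* - 3) = (1/2)(19.7333)(98.6667) = 973.5111.

973.51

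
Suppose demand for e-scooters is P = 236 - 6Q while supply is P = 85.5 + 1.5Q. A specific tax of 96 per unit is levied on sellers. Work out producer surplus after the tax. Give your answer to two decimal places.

Without the tax, 236 - 6Q = 85.5 + 1.5Q so Q* = 20.0667 and P* = 115.6.
With the tax, sellers need 96 more per unit: 236 - 6Q = 85.5 + 1.5Q + 96, so Q_t = 7.2667. Buyers pay P_b = 192.4; sellers receive P_s = P_b - 96 = 96.4.
PS = (1/2)(Q_t)(P_s - 85.5) = (1/2)(7.2667)(10.9) = 39.6033.

39.60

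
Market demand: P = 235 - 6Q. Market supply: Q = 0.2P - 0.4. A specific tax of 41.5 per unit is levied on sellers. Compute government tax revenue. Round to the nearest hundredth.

Rewriting supply in inverse form: P = 2 + 5Q.
Pre-tax equilibrium: 235 - 6Q = 2 + 5Q gives Q* = 21.1818, P* = 107.9091.
A tax on sellers shifts supply up by 41.5: 235 - 6Q = 2 + 5Q + 41.5, so Q_t = 17.4091. Buyers pay P_b = 130.5455; sellers receive P_s = P_b - 41.5 = 89.0455.
Revenue is the tax times quantity traded: 41.5 x 17.4091 = 722.4773.

722.48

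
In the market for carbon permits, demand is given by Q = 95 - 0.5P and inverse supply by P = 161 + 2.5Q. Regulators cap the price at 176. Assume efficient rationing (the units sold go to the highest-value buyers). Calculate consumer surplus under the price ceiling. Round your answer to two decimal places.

48.00

Rewriting demand in inverse form: P = 190 - 2Q.
Free-market equilibrium: 190 - 2Q = 161 + 2.5Q gives Q* = 6.4444, P* = 177.1111.
At the ceiling price 176, quantity supplied is (176 - 161)/2.5 = 6; supply is the short side, so Q = 6 trades at P = 176.
The demand price at Q = 6 is 178. CS is the trapezoid between demand and 176 over [0, 6]: (1/2)[(190 - 176) + (178 - 176)](6) = 48.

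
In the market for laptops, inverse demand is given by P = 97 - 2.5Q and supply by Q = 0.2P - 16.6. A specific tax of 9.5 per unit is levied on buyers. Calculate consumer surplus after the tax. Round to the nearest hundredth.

0.45

Rewriting supply in inverse form: P = 83 + 5Q.
Without the tax, 97 - 2.5Q = 83 + 5Q so Q* = 1.8667 and P* = 92.3333.
A tax on buyers shifts demand down by 9.5: (97 - 9.5) - 2.5Q = 83 + 5Q, so Q_t = 0.6. Buyers pay P_b = 95.5; sellers receive P_s = P_b - 9.5 = 86.
CS = (1/2)(Q_t)(97 - P_b) = (1/2)(0.6)(1.5) = 0.45.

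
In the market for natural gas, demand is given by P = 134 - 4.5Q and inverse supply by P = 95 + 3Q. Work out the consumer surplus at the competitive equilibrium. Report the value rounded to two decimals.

60.84

Set 134 - 4.5Q = 95 + 3Q, which gives 39 = 7.5Q, so Q* = 5.2 and P* = 134 - 4.5(5.2) = 110.6.
CS is the area between the demand curve and P* from 0 to Q*: (1/2)(5.2)(23.4) = 60.84.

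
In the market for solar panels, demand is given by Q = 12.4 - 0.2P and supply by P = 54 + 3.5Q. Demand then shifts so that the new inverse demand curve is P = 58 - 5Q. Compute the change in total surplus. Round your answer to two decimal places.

Rewriting demand in inverse form: P = 62 - 5Q.
Initial equilibrium: Q_0 = 0.9412, P_0 = 57.2941; CS_0 = (1/2)(0.9412)(4.7059) = 2.2145, PS_0 = (1/2)(0.9412)(3.2941) = 1.5502.
New equilibrium: 58 - 5Q = 54 + 3.5Q gives Q_1 = 0.4706, P_1 = 55.6471; CS_1 = 0.5536, PS_1 = 0.3875.
Change in total surplus = (0.5536 + 0.3875) - (2.2145 + 1.5502) = -2.8235.

-2.82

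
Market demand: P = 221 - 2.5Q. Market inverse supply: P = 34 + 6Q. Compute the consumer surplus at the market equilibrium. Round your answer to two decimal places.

Equilibrium: 221 - 2.5Q = 34 + 6Q, so Q* = 22 and P* = 166.
The demand choke price is 221, so CS = (1/2)(Q*)(221 - P*) = (1/2)(22)(55) = 605.

605.00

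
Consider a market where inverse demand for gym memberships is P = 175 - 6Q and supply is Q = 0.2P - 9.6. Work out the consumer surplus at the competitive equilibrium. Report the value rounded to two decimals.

399.89

Rewriting supply in inverse form: P = 48 + 5Q.
Equilibrium: 175 - 6Q = 48 + 5Q, so Q* = 11.5455 and P* = 105.7273.
Consumer surplus is the triangle under demand above P*: (1/2)(11.5455)(175 - 105.7273) = (1/2)(11.5455)(69.2727) = 399.8926.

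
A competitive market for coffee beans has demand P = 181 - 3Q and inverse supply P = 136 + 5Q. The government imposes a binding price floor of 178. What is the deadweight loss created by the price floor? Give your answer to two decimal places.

Without the control, 181 - 3Q = 136 + 5Q so Q* = 5.625 and P* = 164.125.
At P = 178, buyers demand (181 - 178)/3 = 1 while sellers would supply more, so the quantity traded is 1 at price 178.
At Q = 1 the demand price is 178 and the supply price is 141. Deadweight loss is the triangle between the curves from 1 to 5.625: (1/2)(178 - 141)(5.625 - 1) = 85.5625.

85.56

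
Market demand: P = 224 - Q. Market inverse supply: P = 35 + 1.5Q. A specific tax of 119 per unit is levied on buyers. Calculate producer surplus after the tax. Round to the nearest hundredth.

588.00

Pre-tax equilibrium: 224 - Q = 35 + 1.5Q gives Q* = 75.6, P* = 148.4.
A tax on buyers shifts demand down by 119: (224 - 119) - Q = 35 + 1.5Q, so Q_t = 28. Buyers pay P_b = 196; sellers receive P_s = P_b - 119 = 77.
Producer surplus is the triangle above supply below P_s: (1/2)(28)(77 - 35) = 588.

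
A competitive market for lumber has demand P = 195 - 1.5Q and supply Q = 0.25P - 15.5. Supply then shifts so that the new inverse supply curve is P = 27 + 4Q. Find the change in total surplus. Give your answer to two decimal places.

Rewriting supply in inverse form: P = 62 + 4Q.
Initial equilibrium: Q_0 = 24.1818, P_0 = 158.7273; CS_0 = (1/2)(24.1818)(36.2727) = 438.5702, PS_0 = (1/2)(24.1818)(96.7273) = 1169.5207.
New equilibrium: 195 - 1.5Q = 27 + 4Q gives Q_1 = 30.5455, P_1 = 149.1818; CS_1 = 699.7686, PS_1 = 1866.0496.
Change in total surplus = (699.7686 + 1866.0496) - (438.5702 + 1169.5207) = 957.7273.

957.73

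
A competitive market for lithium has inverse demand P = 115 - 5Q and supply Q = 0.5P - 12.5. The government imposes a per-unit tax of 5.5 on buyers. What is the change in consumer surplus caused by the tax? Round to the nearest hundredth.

Rewriting supply in inverse form: P = 25 + 2Q.
Pre-tax equilibrium: 115 - 5Q = 25 + 2Q gives Q* = 12.8571, P* = 50.7143.
A tax on buyers shifts demand down by 5.5: (115 - 5.5) - 5Q = 25 + 2Q, so Q_t = 12.0714. Buyers pay P_b = 54.6429; sellers receive P_s = P_b - 5.5 = 49.1429.
Consumers lose the trapezoid between P* and P_b out to Q_t plus the triangle from Q_t to Q*: change in CS = 364.2985 - 413.2653 = -48.9668.

-48.97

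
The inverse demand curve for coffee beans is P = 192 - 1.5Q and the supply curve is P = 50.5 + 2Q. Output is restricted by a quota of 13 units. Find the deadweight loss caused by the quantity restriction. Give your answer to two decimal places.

Without the quota, 192 - 1.5Q = 50.5 + 2Q gives Q* = 40.4286.
At Q = 13 the demand price is 192 - 1.5(13) = 172.5 and the supply price is 50.5 + 2(13) = 76.5.
Deadweight loss is the triangle between the curves from 13 to 40.4286: (1/2)(172.5 - 76.5)(40.4286 - 13) = 1316.5714.

1316.57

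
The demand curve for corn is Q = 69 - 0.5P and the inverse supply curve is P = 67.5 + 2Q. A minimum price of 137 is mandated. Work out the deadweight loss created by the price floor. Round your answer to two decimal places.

Rewriting demand in inverse form: P = 138 - 2Q.
Free-market equilibrium: 138 - 2Q = 67.5 + 2Q gives Q* = 17.625, P* = 102.75.
At P = 137, buyers demand (138 - 137)/2 = 0.5 while sellers would supply more, so the quantity traded is 0.5 at price 137.
The lost-trades triangle has base Q* - 0.5 = 17.125 and height equal to the gap between the curves at Q = 0.5, which is 137 - 68.5 = 68.5. DWL = (1/2)(17.125)(68.5) = 586.5312.

586.53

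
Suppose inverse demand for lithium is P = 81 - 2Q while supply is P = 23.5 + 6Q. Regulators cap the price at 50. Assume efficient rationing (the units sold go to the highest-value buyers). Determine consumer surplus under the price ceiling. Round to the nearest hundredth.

117.41

Free-market equilibrium: 81 - 2Q = 23.5 + 6Q gives Q* = 7.1875, P* = 66.625.
At P = 50, sellers supply (50 - 23.5)/6 = 4.4167 while buyers want more, so the quantity traded is 4.4167 at price 50.
The demand price at Q = 4.4167 is 72.1667. CS is the trapezoid between demand and 50 over [0, 4.4167]: (1/2)[(81 - 50) + (72.1667 - 50)](4.4167) = 117.4097.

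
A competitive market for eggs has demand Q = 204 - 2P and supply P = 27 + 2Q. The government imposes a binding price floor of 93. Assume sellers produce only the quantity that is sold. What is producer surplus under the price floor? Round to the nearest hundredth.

864.00

Rewriting demand in inverse form: P = 102 - 0.5Q.
Without the control, 102 - 0.5Q = 27 + 2Q so Q* = 30 and P* = 87.
At P = 93, buyers demand (102 - 93)/0.5 = 18 while sellers would supply more, so the quantity traded is 18 at price 93.
The supply price at Q = 18 is 63. PS is the trapezoid between 93 and supply over [0, 18]: (1/2)[(93 - 27) + (93 - 63)](18) = 864.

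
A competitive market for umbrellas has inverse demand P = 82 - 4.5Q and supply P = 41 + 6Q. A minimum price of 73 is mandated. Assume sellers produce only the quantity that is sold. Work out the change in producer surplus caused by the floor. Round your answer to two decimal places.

Free-market equilibrium: 82 - 4.5Q = 41 + 6Q gives Q* = 3.9048, P* = 64.4286.
At P = 73, buyers demand (82 - 73)/4.5 = 2 while sellers would supply more, so the quantity traded is 2 at price 73.
PS goes from (1/2)(3.9048)(23.4286) = 45.7415 to 52 (computed as (73 - 41)(2) - (1/2)(6)(2)^2), a change of 6.2585.

6.26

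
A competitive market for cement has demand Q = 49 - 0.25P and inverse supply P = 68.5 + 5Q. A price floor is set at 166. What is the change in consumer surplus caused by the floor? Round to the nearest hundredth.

-288.89

Rewriting demand in inverse form: P = 196 - 4Q.
Without the control, 196 - 4Q = 68.5 + 5Q so Q* = 14.1667 and P* = 139.3333.
At P = 166, buyers demand (196 - 166)/4 = 7.5 while sellers would supply more, so the quantity traded is 7.5 at price 166.
CS goes from (1/2)(14.1667)(56.6667) = 401.3889 to 112.5 (computed as (196 - 166)(7.5) - (1/2)(4)(7.5)^2), a change of -288.8889.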